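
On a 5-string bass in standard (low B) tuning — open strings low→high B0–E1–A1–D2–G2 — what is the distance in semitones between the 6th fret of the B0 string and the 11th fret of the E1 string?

10 semitones

B0 at fret 6 → F1 (MIDI 29); E1 at fret 11 → D♯2 (MIDI 39).
29 − 39 = -10, so the two pitches are 10 semitones apart, with D♯2 the higher.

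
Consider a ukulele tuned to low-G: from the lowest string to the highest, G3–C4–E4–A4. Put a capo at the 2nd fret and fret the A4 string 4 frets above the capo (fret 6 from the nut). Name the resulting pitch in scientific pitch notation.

The capo raises the open A4 by 2 semitones to B4; fretting 4 more gives A4 + 2 + 4 = A4 + 6 semitones = D♯5.
(Also written E♭.)

D♯5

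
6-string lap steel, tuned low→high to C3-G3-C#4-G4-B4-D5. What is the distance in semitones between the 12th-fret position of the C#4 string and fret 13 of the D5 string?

C#4 at fret 12 → C#5 (MIDI 73); D5 at fret 13 → D#6 (MIDI 87).
73 − 87 = -14, so the two pitches are 14 semitones apart, with D#6 the higher.

14 semitones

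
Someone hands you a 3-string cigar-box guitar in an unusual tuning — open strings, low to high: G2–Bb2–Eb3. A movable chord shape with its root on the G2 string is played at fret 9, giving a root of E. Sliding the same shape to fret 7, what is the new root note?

D

Moving from fret 9 to fret 7 shifts the root by -2 semitones.
E down 2 semitones is D.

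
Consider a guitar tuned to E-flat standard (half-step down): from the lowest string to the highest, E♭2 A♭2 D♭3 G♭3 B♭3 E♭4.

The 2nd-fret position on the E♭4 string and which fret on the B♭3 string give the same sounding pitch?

E♭4 at fret 2 is E♭4 + 2 semitones = F4.
The open B♭3 string is 5 semitones below the open E♭4, so the same pitch on the B♭3 string lies at fret 2 + 5 = 7.

7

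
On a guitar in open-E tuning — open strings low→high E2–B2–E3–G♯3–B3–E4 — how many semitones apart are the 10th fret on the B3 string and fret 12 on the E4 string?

B3 at fret 10 → A4 (MIDI 69); E4 at fret 12 → E5 (MIDI 76).
69 − 76 = -7, so the two pitches are 7 semitones apart, with E5 the higher.

7 semitones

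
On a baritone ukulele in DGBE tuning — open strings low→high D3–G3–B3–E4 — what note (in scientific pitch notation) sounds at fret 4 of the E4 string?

G#4

Each fret is one semitone, so E4 + 4 = G#4.
(Equivalently spelled Ab4.)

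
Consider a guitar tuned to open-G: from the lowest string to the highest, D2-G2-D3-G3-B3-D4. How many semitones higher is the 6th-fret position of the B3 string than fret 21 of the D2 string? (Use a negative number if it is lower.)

6 semitones

B3 at fret 6 → F4 (MIDI 65); D2 at fret 21 → B3 (MIDI 59).
65 − 59 = 6, so the two pitches are 6 semitones apart.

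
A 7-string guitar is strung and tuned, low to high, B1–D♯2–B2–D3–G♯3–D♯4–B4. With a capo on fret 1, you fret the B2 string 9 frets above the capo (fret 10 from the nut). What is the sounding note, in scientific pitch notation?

A3

The capo raises the open B2 by 1 semitone to C3; fretting 9 more gives B2 + 1 + 9 = B2 + 10 semitones = A3.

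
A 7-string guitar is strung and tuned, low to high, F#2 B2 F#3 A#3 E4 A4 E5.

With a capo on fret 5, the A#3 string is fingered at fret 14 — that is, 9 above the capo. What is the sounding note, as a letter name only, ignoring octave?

The capo raises the open A#3 by 5 semitones to D#4; fretting 9 more gives A#3 + 5 + 9 = A#3 + 14 semitones, landing on C.

C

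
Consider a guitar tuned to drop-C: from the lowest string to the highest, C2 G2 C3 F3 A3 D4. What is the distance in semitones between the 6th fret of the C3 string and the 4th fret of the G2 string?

C3 at fret 6 → F#3 (MIDI 54); G2 at fret 4 → B2 (MIDI 47).
54 − 47 = 7, so the two pitches are 7 semitones apart, with F#3 the higher.

7 semitones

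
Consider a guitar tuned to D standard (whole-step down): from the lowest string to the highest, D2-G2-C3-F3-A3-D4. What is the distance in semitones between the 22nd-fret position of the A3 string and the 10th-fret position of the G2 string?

A3 at fret 22 → G5 (MIDI 79); G2 at fret 10 → F3 (MIDI 53).
79 − 53 = 26, so the two pitches are 26 semitones apart, with G5 the higher.

26 semitones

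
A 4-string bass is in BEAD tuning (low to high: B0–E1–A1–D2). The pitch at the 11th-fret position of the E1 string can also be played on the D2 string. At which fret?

Fret 11 on E1 is MIDI 28 + 11 = 39 (D♯2). On the D2 string (open MIDI 38), that pitch is 39 − 38 = fret 1.

1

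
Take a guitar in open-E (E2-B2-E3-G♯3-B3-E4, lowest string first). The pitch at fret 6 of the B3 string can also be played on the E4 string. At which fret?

1

Fret 6 on B3 is MIDI 59 + 6 = 65 (F4). On the E4 string (open MIDI 64), that pitch is 65 − 64 = fret 1.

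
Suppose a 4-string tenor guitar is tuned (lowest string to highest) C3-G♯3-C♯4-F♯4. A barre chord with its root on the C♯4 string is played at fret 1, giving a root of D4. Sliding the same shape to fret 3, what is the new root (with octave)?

Moving from fret 1 to fret 3 shifts the root by 2 semitones.
D4 up 2 semitones is E4.

E4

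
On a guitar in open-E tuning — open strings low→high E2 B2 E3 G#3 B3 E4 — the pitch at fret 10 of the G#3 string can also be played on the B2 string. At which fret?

G#3 at fret 10 is G#3 + 10 semitones = F#4.
The open B2 string is 9 semitones below the open G#3, so the same pitch on the B2 string lies at fret 10 + 9 = 19.

19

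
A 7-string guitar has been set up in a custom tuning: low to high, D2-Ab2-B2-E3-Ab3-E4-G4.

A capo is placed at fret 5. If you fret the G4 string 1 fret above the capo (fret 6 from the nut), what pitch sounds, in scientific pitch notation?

Db5

The capo raises the open G4 by 5 semitones to C5; fretting 1 more gives G4 + 5 + 1 = G4 + 6 semitones = Db5.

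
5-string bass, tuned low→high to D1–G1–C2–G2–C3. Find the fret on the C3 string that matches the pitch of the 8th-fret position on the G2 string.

G2 at fret 8 is G2 + 8 semitones = D#3.
The open C3 string is 5 semitones above the open G2, so the same pitch on the C3 string lies at fret 8 − 5 = 3.

3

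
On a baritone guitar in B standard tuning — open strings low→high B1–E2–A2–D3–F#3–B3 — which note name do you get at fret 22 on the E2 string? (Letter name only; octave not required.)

D

Each fret is one semitone, so E2 + 22 = D.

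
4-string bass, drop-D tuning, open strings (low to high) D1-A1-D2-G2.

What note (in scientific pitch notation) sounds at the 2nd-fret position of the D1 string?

E1

Each fret is one semitone, so D1 + 2 = E1.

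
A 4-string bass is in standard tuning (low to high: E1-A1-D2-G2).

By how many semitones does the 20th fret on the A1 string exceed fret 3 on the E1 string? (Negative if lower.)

22 semitones

A1 at fret 20 → F3 (MIDI 53); E1 at fret 3 → G1 (MIDI 31).
53 − 31 = 22, so the two pitches are 22 semitones apart.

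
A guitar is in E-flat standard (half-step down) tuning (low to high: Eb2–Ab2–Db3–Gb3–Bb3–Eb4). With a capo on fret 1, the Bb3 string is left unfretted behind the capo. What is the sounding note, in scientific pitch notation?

The capo raises the open Bb3 by 1 semitone to B3; fretting 0 more gives Bb3 + 1 + 0 = Bb3 + 1 semitone = B3.

B3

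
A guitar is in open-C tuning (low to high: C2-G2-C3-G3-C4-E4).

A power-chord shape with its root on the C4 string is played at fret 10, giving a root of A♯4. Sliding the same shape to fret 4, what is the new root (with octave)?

Moving from fret 10 to fret 4 shifts the root by -6 semitones.
A♯4 down 6 semitones is E4.

E4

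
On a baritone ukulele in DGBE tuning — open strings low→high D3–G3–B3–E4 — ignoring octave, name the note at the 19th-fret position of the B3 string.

The open B3 string plus 19 semitones: B–C–C#–D–…–E–F–F#.

F♯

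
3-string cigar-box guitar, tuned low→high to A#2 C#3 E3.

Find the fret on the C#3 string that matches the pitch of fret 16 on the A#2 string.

13

A#2 at fret 16 is A#2 + 16 semitones = D4.
The open C#3 string is 3 semitones above the open A#2, so the same pitch on the C#3 string lies at fret 16 − 3 = 13.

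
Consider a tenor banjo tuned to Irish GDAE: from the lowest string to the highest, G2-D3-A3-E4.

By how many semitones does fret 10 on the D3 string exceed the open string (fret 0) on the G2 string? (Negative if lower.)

17 semitones

D3 at fret 10 → C4 (MIDI 60); G2 at fret 0 → G2 (MIDI 43).
60 − 43 = 17, so the two pitches are 17 semitones apart.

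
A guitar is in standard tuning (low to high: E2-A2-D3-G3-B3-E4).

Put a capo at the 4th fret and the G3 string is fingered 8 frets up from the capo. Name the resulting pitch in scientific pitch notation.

The capo raises the open G3 by 4 semitones to B3; fretting 8 more gives G3 + 4 + 8 = G3 + 12 semitones = G4.

G4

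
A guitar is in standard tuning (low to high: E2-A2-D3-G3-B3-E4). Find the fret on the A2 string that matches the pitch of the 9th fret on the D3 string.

14

D3 at fret 9 is D3 + 9 semitones = B3.
The open A2 string is 5 semitones below the open D3, so the same pitch on the A2 string lies at fret 9 + 5 = 14.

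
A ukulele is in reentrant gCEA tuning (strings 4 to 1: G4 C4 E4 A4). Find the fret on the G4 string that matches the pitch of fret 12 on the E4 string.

Fret 12 on E4 is MIDI 64 + 12 = 76 (E5). On the G4 string (open MIDI 67), that pitch is 76 − 67 = fret 9.

9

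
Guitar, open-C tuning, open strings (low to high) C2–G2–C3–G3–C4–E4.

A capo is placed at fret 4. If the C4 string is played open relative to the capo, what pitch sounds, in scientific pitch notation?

The capo raises the open C4 by 4 semitones to E4; fretting 0 more gives C4 + 4 + 0 = C4 + 4 semitones = E4.

E4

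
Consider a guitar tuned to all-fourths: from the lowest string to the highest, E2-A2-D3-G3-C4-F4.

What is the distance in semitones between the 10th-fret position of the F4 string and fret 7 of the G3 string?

13 semitones

F4 at fret 10 → D#5 (MIDI 75); G3 at fret 7 → D4 (MIDI 62).
75 − 62 = 13, so the two pitches are 13 semitones apart, with D#5 the higher.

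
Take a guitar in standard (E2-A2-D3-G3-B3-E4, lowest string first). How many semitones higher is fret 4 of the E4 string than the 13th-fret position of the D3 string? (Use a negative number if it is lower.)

E4 at fret 4 → G#4 (MIDI 68); D3 at fret 13 → D#4 (MIDI 63).
68 − 63 = 5, so the two pitches are 5 semitones apart.

5 semitones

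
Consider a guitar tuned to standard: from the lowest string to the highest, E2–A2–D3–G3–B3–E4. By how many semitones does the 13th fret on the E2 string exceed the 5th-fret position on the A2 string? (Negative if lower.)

3 semitones

E2 at fret 13 → F3 (MIDI 53); A2 at fret 5 → D3 (MIDI 50).
53 − 50 = 3, so the two pitches are 3 semitones apart.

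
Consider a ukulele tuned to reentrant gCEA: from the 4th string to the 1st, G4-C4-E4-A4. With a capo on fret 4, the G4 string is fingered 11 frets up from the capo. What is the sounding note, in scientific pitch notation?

A♯5

The capo raises the open G4 by 4 semitones to B4; fretting 11 more gives G4 + 4 + 11 = G4 + 15 semitones = A♯5.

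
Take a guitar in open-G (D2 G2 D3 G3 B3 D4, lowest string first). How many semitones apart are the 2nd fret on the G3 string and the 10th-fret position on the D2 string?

G3 at fret 2 → A3 (MIDI 57); D2 at fret 10 → C3 (MIDI 48).
57 − 48 = 9, so the two pitches are 9 semitones apart, with A3 the higher.

9 semitones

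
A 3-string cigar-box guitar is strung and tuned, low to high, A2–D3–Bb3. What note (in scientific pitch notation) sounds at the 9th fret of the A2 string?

Gb3

A2 is MIDI 45. Adding 9 gives 54, which is Gb3.
(Equivalently spelled F#3.)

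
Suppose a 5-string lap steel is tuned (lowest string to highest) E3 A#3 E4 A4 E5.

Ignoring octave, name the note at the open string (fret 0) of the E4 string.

Fret 0 is the open string itself, so the pitch is just E.

E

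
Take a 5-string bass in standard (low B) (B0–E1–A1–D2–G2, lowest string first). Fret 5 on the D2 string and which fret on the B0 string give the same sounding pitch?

20

Fret 5 on D2 is MIDI 38 + 5 = 43 (G2). On the B0 string (open MIDI 23), that pitch is 43 − 23 = fret 20.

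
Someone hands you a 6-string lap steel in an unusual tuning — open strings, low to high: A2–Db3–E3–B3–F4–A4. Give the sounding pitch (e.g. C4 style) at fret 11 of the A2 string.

The open A2 string plus 11 semitones: A–Bb–B–C–…–Gb–G–Ab.
The walk passes from B into C once, so the octave number goes from 2 to 3.

Ab3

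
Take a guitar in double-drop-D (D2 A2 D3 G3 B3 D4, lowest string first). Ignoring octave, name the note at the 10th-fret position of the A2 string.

A2 is MIDI 45. Adding 10 gives 55; 55 mod 12 = 7, i.e. G.

G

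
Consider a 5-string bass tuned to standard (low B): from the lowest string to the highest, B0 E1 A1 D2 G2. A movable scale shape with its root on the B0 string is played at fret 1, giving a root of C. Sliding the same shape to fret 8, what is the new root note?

G

Moving from fret 1 to fret 8 shifts the root by 7 semitones.
C up 7 semitones is G.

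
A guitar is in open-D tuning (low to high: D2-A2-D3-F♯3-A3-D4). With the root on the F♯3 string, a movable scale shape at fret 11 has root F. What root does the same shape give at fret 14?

Moving from fret 11 to fret 14 shifts the root by 3 semitones.
F up 3 semitones is G♯.

G♯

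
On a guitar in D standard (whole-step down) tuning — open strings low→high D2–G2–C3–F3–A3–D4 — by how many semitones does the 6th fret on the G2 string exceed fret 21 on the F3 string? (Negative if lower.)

-25 semitones

G2 at fret 6 → C♯3 (MIDI 49); F3 at fret 21 → D5 (MIDI 74).
49 − 74 = -25, so the two pitches are 25 semitones apart.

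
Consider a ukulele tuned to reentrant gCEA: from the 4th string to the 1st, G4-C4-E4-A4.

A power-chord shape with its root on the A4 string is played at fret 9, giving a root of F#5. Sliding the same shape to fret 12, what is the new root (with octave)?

A5

Moving from fret 9 to fret 12 shifts the root by 3 semitones.
F#5 up 3 semitones is A5.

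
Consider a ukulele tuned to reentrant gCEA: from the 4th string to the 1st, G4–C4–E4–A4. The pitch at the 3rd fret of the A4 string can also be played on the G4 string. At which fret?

A4 at fret 3 is A4 + 3 semitones = C5.
The open G4 string is 2 semitones below the open A4, so the same pitch on the G4 string lies at fret 3 + 2 = 5.

5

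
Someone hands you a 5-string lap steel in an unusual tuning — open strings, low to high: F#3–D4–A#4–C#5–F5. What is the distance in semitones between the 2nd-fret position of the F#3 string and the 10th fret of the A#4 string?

24 semitones

F#3 at fret 2 → G#3 (MIDI 56); A#4 at fret 10 → G#5 (MIDI 80).
56 − 80 = -24, so the two pitches are 24 semitones apart, with G#5 the higher.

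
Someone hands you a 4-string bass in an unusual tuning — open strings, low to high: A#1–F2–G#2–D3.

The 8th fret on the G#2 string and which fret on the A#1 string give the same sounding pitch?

18

Fret 8 on G#2 is MIDI 44 + 8 = 52 (E3). On the A#1 string (open MIDI 34), that pitch is 52 − 34 = fret 18.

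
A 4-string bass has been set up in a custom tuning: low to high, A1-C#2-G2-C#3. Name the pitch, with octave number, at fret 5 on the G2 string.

The open G2 string plus 5 semitones: G–G#–A–A#–B–C.
The walk passes from B into C once, so the octave number goes from 2 to 3.

C3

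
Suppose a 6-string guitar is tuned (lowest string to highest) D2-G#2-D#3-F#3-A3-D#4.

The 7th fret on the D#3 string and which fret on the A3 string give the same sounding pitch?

1

Fret 7 on D#3 is MIDI 51 + 7 = 58 (A#3). On the A3 string (open MIDI 57), that pitch is 58 − 57 = fret 1.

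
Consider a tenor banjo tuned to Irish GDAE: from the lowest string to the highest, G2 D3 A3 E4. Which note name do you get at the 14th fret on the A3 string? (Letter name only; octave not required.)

The open A3 string plus 14 semitones: A–A#–B–C–…–A–A#–B.

B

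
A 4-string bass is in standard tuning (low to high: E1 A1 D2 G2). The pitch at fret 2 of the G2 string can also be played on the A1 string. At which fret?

12

Fret 2 on G2 is MIDI 43 + 2 = 45 (A2). On the A1 string (open MIDI 33), that pitch is 45 − 33 = fret 12.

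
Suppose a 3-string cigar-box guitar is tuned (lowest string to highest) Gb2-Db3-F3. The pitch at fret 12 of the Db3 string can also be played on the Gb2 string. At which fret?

19

Db3 at fret 12 is Db3 + 12 semitones = Db4.
The open Gb2 string is 7 semitones below the open Db3, so the same pitch on the Gb2 string lies at fret 12 + 7 = 19.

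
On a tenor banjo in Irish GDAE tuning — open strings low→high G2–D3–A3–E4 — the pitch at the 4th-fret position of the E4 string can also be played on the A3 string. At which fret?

11

Fret 4 on E4 is MIDI 64 + 4 = 68 (G#4). On the A3 string (open MIDI 57), that pitch is 68 − 57 = fret 11.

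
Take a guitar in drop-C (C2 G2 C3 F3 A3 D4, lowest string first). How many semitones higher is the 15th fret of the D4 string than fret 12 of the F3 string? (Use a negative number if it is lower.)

D4 at fret 15 → F5 (MIDI 77); F3 at fret 12 → F4 (MIDI 65).
77 − 65 = 12, so the two pitches are 12 semitones apart.

12 semitones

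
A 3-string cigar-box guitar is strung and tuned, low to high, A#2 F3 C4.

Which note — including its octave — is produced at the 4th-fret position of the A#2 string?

The open A#2 string plus 4 semitones: A#–B–C–C#–D.
The walk passes from B into C once, so the octave number goes from 2 to 3.

D3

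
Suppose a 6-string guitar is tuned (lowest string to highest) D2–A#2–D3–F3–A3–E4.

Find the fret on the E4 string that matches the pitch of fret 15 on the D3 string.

Fret 15 on D3 is MIDI 50 + 15 = 65 (F4). On the E4 string (open MIDI 64), that pitch is 65 − 64 = fret 1.

1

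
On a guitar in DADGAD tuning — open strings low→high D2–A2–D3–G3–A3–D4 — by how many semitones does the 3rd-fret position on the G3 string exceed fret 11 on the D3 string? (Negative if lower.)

G3 at fret 3 → A#3 (MIDI 58); D3 at fret 11 → C#4 (MIDI 61).
58 − 61 = -3, so the two pitches are 3 semitones apart.

-3 semitones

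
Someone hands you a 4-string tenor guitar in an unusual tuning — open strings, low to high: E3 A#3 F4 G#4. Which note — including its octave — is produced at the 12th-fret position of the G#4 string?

G#4 is MIDI 68. Adding 12 gives 80, which is G#5.
(Equivalently spelled Ab5.)

G#5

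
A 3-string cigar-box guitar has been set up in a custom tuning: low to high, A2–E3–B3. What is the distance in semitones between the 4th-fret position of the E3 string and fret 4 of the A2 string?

7 semitones

E3 at fret 4 → G#3 (MIDI 56); A2 at fret 4 → C#3 (MIDI 49).
56 − 49 = 7, so the two pitches are 7 semitones apart, with G#3 the higher.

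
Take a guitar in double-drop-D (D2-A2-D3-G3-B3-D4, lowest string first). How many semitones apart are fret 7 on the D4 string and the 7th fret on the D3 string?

D4 at fret 7 → A4 (MIDI 69); D3 at fret 7 → A3 (MIDI 57).
69 − 57 = 12, so the two pitches are 12 semitones apart, with A4 the higher.

12 semitones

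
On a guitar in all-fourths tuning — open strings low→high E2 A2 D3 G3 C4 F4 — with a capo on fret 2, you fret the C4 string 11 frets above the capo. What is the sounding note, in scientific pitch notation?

C♯5

The capo raises the open C4 by 2 semitones to D4; fretting 11 more gives C4 + 2 + 11 = C4 + 13 semitones = C♯5.
(Also written D♭.)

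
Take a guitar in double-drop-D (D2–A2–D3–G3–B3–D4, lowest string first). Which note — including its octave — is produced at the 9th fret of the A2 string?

F♯3

Each fret is one semitone, so A2 + 9 = F♯3.
(Equivalently spelled G♭3.)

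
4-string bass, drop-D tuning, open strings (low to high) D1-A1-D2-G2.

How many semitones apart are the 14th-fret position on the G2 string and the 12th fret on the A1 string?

G2 at fret 14 → A3 (MIDI 57); A1 at fret 12 → A2 (MIDI 45).
57 − 45 = 12, so the two pitches are 12 semitones apart, with A3 the higher.

12 semitones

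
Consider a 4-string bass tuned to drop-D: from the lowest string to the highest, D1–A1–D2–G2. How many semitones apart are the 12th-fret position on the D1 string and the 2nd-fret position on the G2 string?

D1 at fret 12 → D2 (MIDI 38); G2 at fret 2 → A2 (MIDI 45).
38 − 45 = -7, so the two pitches are 7 semitones apart, with A2 the higher.

7 semitones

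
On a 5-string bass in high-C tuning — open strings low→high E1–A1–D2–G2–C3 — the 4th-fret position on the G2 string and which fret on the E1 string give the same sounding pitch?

G2 at fret 4 is G2 + 4 semitones = B2.
The open E1 string is 15 semitones below the open G2, so the same pitch on the E1 string lies at fret 4 + 15 = 19.

19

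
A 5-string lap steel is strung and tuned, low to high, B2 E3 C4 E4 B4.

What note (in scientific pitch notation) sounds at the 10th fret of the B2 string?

A3

The open B2 string plus 10 semitones: B–C–Db–D–…–G–Ab–A.
The walk passes from B into C once, so the octave number goes from 2 to 3.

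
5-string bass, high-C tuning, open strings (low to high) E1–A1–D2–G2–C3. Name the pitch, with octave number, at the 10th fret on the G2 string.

The open G2 string plus 10 semitones: G–G#–A–A#–…–D#–E–F.
The walk passes from B into C once, so the octave number goes from 2 to 3.

F3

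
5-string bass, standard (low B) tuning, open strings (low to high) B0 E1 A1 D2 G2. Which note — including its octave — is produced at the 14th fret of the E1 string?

The open E1 string plus 14 semitones: E–F–F#–G–…–E–F–F#.
The walk passes from B into C once, so the octave number goes from 1 to 2.

F♯2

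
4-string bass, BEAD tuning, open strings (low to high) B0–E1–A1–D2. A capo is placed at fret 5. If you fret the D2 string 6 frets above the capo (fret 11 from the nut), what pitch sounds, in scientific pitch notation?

C♯3

The capo raises the open D2 by 5 semitones to G2; fretting 6 more gives D2 + 5 + 6 = D2 + 11 semitones = C♯3.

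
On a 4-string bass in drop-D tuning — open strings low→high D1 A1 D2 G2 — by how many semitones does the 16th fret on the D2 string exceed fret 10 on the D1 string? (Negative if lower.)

D2 at fret 16 → F#3 (MIDI 54); D1 at fret 10 → C2 (MIDI 36).
54 − 36 = 18, so the two pitches are 18 semitones apart.

18 semitones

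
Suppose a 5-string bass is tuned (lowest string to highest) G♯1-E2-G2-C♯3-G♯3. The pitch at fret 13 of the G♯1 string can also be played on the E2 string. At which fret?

G♯1 at fret 13 is G♯1 + 13 semitones = A2.
The open E2 string is 8 semitones above the open G♯1, so the same pitch on the E2 string lies at fret 13 − 8 = 5.

5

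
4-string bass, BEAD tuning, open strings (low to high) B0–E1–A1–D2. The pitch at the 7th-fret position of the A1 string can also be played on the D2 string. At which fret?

2

A1 at fret 7 is A1 + 7 semitones = E2.
The open D2 string is 5 semitones above the open A1, so the same pitch on the D2 string lies at fret 7 − 5 = 2.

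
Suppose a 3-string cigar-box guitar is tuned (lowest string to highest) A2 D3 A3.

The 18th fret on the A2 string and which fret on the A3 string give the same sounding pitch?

A2 at fret 18 is A2 + 18 semitones = D#4.
The open A3 string is 12 semitones above the open A2, so the same pitch on the A3 string lies at fret 18 − 12 = 6.

6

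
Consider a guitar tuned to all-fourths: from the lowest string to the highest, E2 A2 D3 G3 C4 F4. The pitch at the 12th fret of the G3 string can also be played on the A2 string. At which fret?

22

G3 at fret 12 is G3 + 12 semitones = G4.
The open A2 string is 10 semitones below the open G3, so the same pitch on the A2 string lies at fret 12 + 10 = 22.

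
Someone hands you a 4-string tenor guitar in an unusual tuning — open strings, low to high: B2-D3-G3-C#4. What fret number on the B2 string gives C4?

13

C4 is 13 semitones above the open B2 (B–C–C#–D–…–A#–B–C), so it sits at fret 13.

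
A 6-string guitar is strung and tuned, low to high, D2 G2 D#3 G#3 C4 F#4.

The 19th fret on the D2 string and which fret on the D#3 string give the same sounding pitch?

D2 at fret 19 is D2 + 19 semitones = A3.
The open D#3 string is 13 semitones above the open D2, so the same pitch on the D#3 string lies at fret 19 − 13 = 6.

6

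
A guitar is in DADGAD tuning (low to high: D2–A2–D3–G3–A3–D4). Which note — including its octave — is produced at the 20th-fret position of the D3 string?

A♯4

The open D3 string plus 20 semitones: D–D#–E–F–…–G#–A–A#.
The walk passes from B into C once, so the octave number goes from 3 to 4.
(Equivalently spelled B♭4.)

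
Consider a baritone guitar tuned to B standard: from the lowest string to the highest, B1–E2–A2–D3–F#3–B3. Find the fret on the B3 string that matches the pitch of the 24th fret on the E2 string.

Fret 24 on E2 is MIDI 40 + 24 = 64 (E4). On the B3 string (open MIDI 59), that pitch is 64 − 59 = fret 5.

5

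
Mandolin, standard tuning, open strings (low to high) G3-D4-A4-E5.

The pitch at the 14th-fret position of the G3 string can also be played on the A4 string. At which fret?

0

G3 at fret 14 is G3 + 14 semitones = A4.
The open A4 string is 14 semitones above the open G3, so the same pitch on the A4 string lies at fret 14 − 14 = 0.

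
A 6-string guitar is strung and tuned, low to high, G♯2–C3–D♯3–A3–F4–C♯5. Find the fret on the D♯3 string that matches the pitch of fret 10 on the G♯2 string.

G♯2 at fret 10 is G♯2 + 10 semitones = F♯3.
The open D♯3 string is 7 semitones above the open G♯2, so the same pitch on the D♯3 string lies at fret 10 − 7 = 3.

3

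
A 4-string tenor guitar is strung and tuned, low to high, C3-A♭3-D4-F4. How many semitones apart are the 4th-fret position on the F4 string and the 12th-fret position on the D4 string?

5 semitones

F4 at fret 4 → A4 (MIDI 69); D4 at fret 12 → D5 (MIDI 74).
69 − 74 = -5, so the two pitches are 5 semitones apart, with D5 the higher.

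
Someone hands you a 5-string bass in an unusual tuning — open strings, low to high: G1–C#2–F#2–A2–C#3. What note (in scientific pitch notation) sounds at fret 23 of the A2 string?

G#4

Each fret is one semitone, so A2 + 23 = G#4.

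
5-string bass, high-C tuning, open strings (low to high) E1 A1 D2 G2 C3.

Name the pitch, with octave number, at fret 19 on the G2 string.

D4

Each fret is one semitone, so G2 + 19 = D4.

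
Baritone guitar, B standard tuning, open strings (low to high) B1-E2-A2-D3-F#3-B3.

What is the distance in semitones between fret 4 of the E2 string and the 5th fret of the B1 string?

4 semitones

E2 at fret 4 → G#2 (MIDI 44); B1 at fret 5 → E2 (MIDI 40).
44 − 40 = 4, so the two pitches are 4 semitones apart, with G#2 the higher.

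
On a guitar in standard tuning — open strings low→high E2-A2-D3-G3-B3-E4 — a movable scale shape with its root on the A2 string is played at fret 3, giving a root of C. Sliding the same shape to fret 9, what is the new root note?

F♯

Moving from fret 3 to fret 9 shifts the root by 6 semitones.
C up 6 semitones is F♯.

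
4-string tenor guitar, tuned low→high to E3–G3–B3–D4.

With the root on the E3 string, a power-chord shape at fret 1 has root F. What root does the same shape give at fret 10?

Moving from fret 1 to fret 10 shifts the root by 9 semitones.
F up 9 semitones is D.

D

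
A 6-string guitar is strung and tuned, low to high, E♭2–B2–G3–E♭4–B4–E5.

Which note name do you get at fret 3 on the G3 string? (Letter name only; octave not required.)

G3 is MIDI 55. Adding 3 gives 58; 58 mod 12 = 10, i.e. B♭.
(Equivalently spelled A♯.)

B♭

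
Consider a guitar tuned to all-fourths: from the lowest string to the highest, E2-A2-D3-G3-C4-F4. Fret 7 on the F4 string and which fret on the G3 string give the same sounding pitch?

17

F4 at fret 7 is F4 + 7 semitones = C5.
The open G3 string is 10 semitones below the open F4, so the same pitch on the G3 string lies at fret 7 + 10 = 17.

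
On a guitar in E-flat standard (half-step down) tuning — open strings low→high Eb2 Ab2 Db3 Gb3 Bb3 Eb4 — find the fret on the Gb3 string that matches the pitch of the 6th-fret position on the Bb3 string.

10

Fret 6 on Bb3 is MIDI 58 + 6 = 64 (E4). On the Gb3 string (open MIDI 54), that pitch is 64 − 54 = fret 10.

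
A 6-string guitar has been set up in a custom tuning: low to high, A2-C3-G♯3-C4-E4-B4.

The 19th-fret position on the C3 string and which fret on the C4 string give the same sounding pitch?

Fret 19 on C3 is MIDI 48 + 19 = 67 (G4). On the C4 string (open MIDI 60), that pitch is 67 − 60 = fret 7.

7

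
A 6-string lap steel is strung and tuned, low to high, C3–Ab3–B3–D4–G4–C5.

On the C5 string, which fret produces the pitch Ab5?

8

Ab5 is 8 semitones above the open C5 (C–Db–D–Eb–E–F–Gb–G–Ab), so it sits at fret 8.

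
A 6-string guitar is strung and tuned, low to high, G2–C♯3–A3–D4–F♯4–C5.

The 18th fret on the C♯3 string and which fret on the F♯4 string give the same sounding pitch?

1

Fret 18 on C♯3 is MIDI 49 + 18 = 67 (G4). On the F♯4 string (open MIDI 66), that pitch is 67 − 66 = fret 1.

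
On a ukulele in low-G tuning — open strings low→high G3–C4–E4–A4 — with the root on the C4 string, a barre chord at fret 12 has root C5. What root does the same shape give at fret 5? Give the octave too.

Moving from fret 12 to fret 5 shifts the root by -7 semitones.
C5 down 7 semitones is F4.

F4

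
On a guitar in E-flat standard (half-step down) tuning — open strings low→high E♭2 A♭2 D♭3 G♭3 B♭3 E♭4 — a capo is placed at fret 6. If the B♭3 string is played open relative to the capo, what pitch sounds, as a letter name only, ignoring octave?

The capo raises the open B♭3 by 6 semitones to E4; fretting 0 more gives B♭3 + 6 + 0 = B♭3 + 6 semitones, landing on E.

E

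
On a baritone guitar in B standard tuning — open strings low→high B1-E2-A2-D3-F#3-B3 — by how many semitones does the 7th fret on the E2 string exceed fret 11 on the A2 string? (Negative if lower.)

E2 at fret 7 → B2 (MIDI 47); A2 at fret 11 → G#3 (MIDI 56).
47 − 56 = -9, so the two pitches are 9 semitones apart.

-9 semitones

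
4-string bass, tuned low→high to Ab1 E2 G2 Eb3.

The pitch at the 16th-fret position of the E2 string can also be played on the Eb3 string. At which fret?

5

Fret 16 on E2 is MIDI 40 + 16 = 56 (Ab3). On the Eb3 string (open MIDI 51), that pitch is 56 − 51 = fret 5.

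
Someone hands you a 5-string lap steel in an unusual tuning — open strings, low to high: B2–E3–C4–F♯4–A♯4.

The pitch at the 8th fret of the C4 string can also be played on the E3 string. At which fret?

16

C4 at fret 8 is C4 + 8 semitones = G♯4.
The open E3 string is 8 semitones below the open C4, so the same pitch on the E3 string lies at fret 8 + 8 = 16.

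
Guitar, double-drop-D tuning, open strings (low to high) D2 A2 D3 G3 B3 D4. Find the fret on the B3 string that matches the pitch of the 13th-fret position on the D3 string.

D3 at fret 13 is D3 + 13 semitones = D#4.
The open B3 string is 9 semitones above the open D3, so the same pitch on the B3 string lies at fret 13 − 9 = 4.

4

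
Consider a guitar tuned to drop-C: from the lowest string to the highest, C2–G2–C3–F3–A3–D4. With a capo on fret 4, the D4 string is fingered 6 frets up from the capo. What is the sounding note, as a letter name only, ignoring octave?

The capo raises the open D4 by 4 semitones to F#4; fretting 6 more gives D4 + 4 + 6 = D4 + 10 semitones, landing on C.

C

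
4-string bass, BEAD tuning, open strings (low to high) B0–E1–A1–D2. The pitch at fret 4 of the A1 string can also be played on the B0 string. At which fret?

Fret 4 on A1 is MIDI 33 + 4 = 37 (C♯2). On the B0 string (open MIDI 23), that pitch is 37 − 23 = fret 14.

14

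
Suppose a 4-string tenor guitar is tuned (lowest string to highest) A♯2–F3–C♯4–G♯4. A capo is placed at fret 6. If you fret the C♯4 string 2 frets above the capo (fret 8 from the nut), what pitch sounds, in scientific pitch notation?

The capo raises the open C♯4 by 6 semitones to G4; fretting 2 more gives C♯4 + 6 + 2 = C♯4 + 8 semitones = A4.

A4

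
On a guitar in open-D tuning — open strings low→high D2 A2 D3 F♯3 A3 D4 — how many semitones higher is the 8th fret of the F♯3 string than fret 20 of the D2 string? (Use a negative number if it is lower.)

4 semitones

F♯3 at fret 8 → D4 (MIDI 62); D2 at fret 20 → A♯3 (MIDI 58).
62 − 58 = 4, so the two pitches are 4 semitones apart.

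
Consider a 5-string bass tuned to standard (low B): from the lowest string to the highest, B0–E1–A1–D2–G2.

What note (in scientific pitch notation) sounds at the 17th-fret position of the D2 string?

G3

Each fret is one semitone, so D2 + 17 = G3.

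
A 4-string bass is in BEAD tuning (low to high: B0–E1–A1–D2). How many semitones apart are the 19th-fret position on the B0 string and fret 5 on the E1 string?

B0 at fret 19 → F♯2 (MIDI 42); E1 at fret 5 → A1 (MIDI 33).
42 − 33 = 9, so the two pitches are 9 semitones apart, with F♯2 the higher.

9 semitones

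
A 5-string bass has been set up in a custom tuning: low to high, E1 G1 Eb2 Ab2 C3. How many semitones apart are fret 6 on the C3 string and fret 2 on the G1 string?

C3 at fret 6 → Gb3 (MIDI 54); G1 at fret 2 → A1 (MIDI 33).
54 − 33 = 21, so the two pitches are 21 semitones apart, with Gb3 the higher.

21 semitones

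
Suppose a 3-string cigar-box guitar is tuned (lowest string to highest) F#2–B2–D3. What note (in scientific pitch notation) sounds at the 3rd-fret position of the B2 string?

B2 is MIDI 47. Adding 3 gives 50, which is D3.

D3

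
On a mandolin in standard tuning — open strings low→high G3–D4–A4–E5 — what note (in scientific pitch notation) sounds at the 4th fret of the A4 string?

C#5

Each fret is one semitone, so A4 + 4 = C#5.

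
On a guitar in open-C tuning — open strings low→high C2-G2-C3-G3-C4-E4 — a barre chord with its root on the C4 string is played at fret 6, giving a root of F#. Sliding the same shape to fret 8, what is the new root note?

Moving from fret 6 to fret 8 shifts the root by 2 semitones.
F# up 2 semitones is G#.

G#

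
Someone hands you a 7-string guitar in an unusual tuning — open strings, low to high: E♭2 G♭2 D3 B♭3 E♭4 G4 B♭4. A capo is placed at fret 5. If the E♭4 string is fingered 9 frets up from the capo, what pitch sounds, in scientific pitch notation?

The capo raises the open E♭4 by 5 semitones to A♭4; fretting 9 more gives E♭4 + 5 + 9 = E♭4 + 14 semitones = F5.

F5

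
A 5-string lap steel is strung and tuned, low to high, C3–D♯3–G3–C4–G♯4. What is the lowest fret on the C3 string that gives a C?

From C3, count semitones up the chromatic scale until reaching C: C — 0 steps.

0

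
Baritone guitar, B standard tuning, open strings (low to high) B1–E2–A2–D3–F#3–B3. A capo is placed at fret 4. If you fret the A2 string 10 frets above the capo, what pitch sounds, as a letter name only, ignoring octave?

B

The capo raises the open A2 by 4 semitones to C#3; fretting 10 more gives A2 + 4 + 10 = A2 + 14 semitones, landing on B.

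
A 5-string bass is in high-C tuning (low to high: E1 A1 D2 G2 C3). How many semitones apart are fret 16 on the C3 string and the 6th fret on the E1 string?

C3 at fret 16 → E4 (MIDI 64); E1 at fret 6 → A♯1 (MIDI 34).
64 − 34 = 30, so the two pitches are 30 semitones apart, with E4 the higher.

30 semitones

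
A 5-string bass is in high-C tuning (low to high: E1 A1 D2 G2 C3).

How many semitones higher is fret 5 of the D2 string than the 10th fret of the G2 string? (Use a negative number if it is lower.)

-10 semitones

D2 at fret 5 → G2 (MIDI 43); G2 at fret 10 → F3 (MIDI 53).
43 − 53 = -10, so the two pitches are 10 semitones apart.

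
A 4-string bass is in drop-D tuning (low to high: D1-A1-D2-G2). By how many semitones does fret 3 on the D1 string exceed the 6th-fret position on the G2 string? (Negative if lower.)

-20 semitones

D1 at fret 3 → F1 (MIDI 29); G2 at fret 6 → C♯3 (MIDI 49).
29 − 49 = -20, so the two pitches are 20 semitones apart.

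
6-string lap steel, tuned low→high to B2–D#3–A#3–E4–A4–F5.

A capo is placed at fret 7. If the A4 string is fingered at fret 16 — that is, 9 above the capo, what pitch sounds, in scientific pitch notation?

The capo raises the open A4 by 7 semitones to E5; fretting 9 more gives A4 + 7 + 9 = A4 + 16 semitones = C#6.
(Also written Db.)

C#6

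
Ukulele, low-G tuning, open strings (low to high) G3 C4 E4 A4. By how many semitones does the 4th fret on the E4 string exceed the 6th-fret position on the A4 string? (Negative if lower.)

-7 semitones

E4 at fret 4 → G#4 (MIDI 68); A4 at fret 6 → D#5 (MIDI 75).
68 − 75 = -7, so the two pitches are 7 semitones apart.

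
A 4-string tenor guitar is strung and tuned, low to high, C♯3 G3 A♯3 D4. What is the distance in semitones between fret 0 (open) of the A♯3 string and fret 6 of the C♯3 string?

A♯3 at fret 0 → A♯3 (MIDI 58); C♯3 at fret 6 → G3 (MIDI 55).
58 − 55 = 3, so the two pitches are 3 semitones apart, with A♯3 the higher.

3 semitones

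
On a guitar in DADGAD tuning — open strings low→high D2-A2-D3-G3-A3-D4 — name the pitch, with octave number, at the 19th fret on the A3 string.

A3 is MIDI 57. Adding 19 gives 76, which is E5.

E5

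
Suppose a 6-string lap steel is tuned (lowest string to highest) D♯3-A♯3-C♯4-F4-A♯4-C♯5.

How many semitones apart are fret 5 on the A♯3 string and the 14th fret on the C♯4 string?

A♯3 at fret 5 → D♯4 (MIDI 63); C♯4 at fret 14 → D♯5 (MIDI 75).
63 − 75 = -12, so the two pitches are 12 semitones apart, with D♯5 the higher.

12 semitones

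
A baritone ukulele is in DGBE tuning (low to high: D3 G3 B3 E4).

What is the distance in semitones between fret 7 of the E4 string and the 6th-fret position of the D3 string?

15 semitones

E4 at fret 7 → B4 (MIDI 71); D3 at fret 6 → G#3 (MIDI 56).
71 − 56 = 15, so the two pitches are 15 semitones apart, with B4 the higher.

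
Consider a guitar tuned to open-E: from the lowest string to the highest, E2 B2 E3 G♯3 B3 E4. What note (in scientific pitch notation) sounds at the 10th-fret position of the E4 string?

D5

E4 is MIDI 64. Adding 10 gives 74, which is D5.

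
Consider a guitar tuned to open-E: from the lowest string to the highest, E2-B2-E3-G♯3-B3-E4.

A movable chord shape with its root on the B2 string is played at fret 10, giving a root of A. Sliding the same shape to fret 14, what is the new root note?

Moving from fret 10 to fret 14 shifts the root by 4 semitones.
A up 4 semitones is C♯.

C♯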